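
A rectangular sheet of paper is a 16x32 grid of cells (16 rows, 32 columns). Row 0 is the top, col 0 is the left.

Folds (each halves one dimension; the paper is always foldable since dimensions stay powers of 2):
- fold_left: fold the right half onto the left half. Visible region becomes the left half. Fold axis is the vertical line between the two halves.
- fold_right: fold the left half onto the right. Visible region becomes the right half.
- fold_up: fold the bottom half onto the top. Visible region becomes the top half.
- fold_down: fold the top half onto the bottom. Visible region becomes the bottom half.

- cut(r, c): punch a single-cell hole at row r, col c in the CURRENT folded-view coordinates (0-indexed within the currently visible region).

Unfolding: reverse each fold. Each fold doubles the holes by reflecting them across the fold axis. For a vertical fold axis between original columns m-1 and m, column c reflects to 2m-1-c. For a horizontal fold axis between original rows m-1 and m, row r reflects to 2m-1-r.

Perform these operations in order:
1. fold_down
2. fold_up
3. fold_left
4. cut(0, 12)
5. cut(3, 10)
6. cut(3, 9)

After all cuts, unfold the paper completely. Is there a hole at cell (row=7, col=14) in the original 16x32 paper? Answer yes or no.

Op 1 fold_down: fold axis h@8; visible region now rows[8,16) x cols[0,32) = 8x32
Op 2 fold_up: fold axis h@12; visible region now rows[8,12) x cols[0,32) = 4x32
Op 3 fold_left: fold axis v@16; visible region now rows[8,12) x cols[0,16) = 4x16
Op 4 cut(0, 12): punch at orig (8,12); cuts so far [(8, 12)]; region rows[8,12) x cols[0,16) = 4x16
Op 5 cut(3, 10): punch at orig (11,10); cuts so far [(8, 12), (11, 10)]; region rows[8,12) x cols[0,16) = 4x16
Op 6 cut(3, 9): punch at orig (11,9); cuts so far [(8, 12), (11, 9), (11, 10)]; region rows[8,12) x cols[0,16) = 4x16
Unfold 1 (reflect across v@16): 6 holes -> [(8, 12), (8, 19), (11, 9), (11, 10), (11, 21), (11, 22)]
Unfold 2 (reflect across h@12): 12 holes -> [(8, 12), (8, 19), (11, 9), (11, 10), (11, 21), (11, 22), (12, 9), (12, 10), (12, 21), (12, 22), (15, 12), (15, 19)]
Unfold 3 (reflect across h@8): 24 holes -> [(0, 12), (0, 19), (3, 9), (3, 10), (3, 21), (3, 22), (4, 9), (4, 10), (4, 21), (4, 22), (7, 12), (7, 19), (8, 12), (8, 19), (11, 9), (11, 10), (11, 21), (11, 22), (12, 9), (12, 10), (12, 21), (12, 22), (15, 12), (15, 19)]
Holes: [(0, 12), (0, 19), (3, 9), (3, 10), (3, 21), (3, 22), (4, 9), (4, 10), (4, 21), (4, 22), (7, 12), (7, 19), (8, 12), (8, 19), (11, 9), (11, 10), (11, 21), (11, 22), (12, 9), (12, 10), (12, 21), (12, 22), (15, 12), (15, 19)]

Answer: no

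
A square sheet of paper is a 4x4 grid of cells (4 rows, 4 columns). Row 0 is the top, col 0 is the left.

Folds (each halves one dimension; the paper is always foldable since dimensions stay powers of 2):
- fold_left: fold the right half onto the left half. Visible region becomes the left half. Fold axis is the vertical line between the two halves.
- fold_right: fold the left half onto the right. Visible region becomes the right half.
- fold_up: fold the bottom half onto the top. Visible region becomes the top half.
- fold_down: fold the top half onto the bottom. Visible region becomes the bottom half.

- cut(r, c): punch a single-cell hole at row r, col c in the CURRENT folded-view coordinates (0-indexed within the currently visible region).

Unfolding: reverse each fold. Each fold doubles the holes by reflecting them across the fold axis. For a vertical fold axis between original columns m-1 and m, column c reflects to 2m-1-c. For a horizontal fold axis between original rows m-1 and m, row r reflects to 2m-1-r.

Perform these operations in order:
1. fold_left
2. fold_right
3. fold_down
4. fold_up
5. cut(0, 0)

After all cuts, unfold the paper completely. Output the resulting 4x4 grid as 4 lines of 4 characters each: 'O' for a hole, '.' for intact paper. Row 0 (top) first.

Op 1 fold_left: fold axis v@2; visible region now rows[0,4) x cols[0,2) = 4x2
Op 2 fold_right: fold axis v@1; visible region now rows[0,4) x cols[1,2) = 4x1
Op 3 fold_down: fold axis h@2; visible region now rows[2,4) x cols[1,2) = 2x1
Op 4 fold_up: fold axis h@3; visible region now rows[2,3) x cols[1,2) = 1x1
Op 5 cut(0, 0): punch at orig (2,1); cuts so far [(2, 1)]; region rows[2,3) x cols[1,2) = 1x1
Unfold 1 (reflect across h@3): 2 holes -> [(2, 1), (3, 1)]
Unfold 2 (reflect across h@2): 4 holes -> [(0, 1), (1, 1), (2, 1), (3, 1)]
Unfold 3 (reflect across v@1): 8 holes -> [(0, 0), (0, 1), (1, 0), (1, 1), (2, 0), (2, 1), (3, 0), (3, 1)]
Unfold 4 (reflect across v@2): 16 holes -> [(0, 0), (0, 1), (0, 2), (0, 3), (1, 0), (1, 1), (1, 2), (1, 3), (2, 0), (2, 1), (2, 2), (2, 3), (3, 0), (3, 1), (3, 2), (3, 3)]

Answer: OOOO
OOOO
OOOO
OOOO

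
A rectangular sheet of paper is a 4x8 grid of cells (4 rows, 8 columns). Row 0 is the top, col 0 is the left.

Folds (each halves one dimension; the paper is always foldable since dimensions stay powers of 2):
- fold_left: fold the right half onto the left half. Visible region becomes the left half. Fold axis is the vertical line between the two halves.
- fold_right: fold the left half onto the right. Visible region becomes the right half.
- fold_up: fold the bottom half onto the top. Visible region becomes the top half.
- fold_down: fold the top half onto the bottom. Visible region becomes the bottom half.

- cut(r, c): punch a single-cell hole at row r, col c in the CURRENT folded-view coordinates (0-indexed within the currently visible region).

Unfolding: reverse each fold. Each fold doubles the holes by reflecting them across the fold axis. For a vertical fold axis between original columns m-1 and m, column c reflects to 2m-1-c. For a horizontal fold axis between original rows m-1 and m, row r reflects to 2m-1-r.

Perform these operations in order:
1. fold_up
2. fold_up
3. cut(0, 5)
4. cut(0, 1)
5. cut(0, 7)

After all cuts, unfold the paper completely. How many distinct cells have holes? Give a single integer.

Op 1 fold_up: fold axis h@2; visible region now rows[0,2) x cols[0,8) = 2x8
Op 2 fold_up: fold axis h@1; visible region now rows[0,1) x cols[0,8) = 1x8
Op 3 cut(0, 5): punch at orig (0,5); cuts so far [(0, 5)]; region rows[0,1) x cols[0,8) = 1x8
Op 4 cut(0, 1): punch at orig (0,1); cuts so far [(0, 1), (0, 5)]; region rows[0,1) x cols[0,8) = 1x8
Op 5 cut(0, 7): punch at orig (0,7); cuts so far [(0, 1), (0, 5), (0, 7)]; region rows[0,1) x cols[0,8) = 1x8
Unfold 1 (reflect across h@1): 6 holes -> [(0, 1), (0, 5), (0, 7), (1, 1), (1, 5), (1, 7)]
Unfold 2 (reflect across h@2): 12 holes -> [(0, 1), (0, 5), (0, 7), (1, 1), (1, 5), (1, 7), (2, 1), (2, 5), (2, 7), (3, 1), (3, 5), (3, 7)]

Answer: 12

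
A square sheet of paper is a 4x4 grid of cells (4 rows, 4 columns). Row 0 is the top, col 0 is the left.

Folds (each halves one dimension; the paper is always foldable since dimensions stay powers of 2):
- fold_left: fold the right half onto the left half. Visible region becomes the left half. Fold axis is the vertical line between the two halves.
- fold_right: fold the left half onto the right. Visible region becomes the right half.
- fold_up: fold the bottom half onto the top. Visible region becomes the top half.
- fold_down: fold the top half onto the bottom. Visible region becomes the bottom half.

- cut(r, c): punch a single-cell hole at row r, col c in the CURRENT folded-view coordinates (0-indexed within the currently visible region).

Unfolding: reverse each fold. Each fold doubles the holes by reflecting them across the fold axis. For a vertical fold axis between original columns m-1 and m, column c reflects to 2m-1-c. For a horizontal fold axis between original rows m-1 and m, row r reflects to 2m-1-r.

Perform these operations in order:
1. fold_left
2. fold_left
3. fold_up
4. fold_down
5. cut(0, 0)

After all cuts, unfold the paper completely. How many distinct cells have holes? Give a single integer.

Op 1 fold_left: fold axis v@2; visible region now rows[0,4) x cols[0,2) = 4x2
Op 2 fold_left: fold axis v@1; visible region now rows[0,4) x cols[0,1) = 4x1
Op 3 fold_up: fold axis h@2; visible region now rows[0,2) x cols[0,1) = 2x1
Op 4 fold_down: fold axis h@1; visible region now rows[1,2) x cols[0,1) = 1x1
Op 5 cut(0, 0): punch at orig (1,0); cuts so far [(1, 0)]; region rows[1,2) x cols[0,1) = 1x1
Unfold 1 (reflect across h@1): 2 holes -> [(0, 0), (1, 0)]
Unfold 2 (reflect across h@2): 4 holes -> [(0, 0), (1, 0), (2, 0), (3, 0)]
Unfold 3 (reflect across v@1): 8 holes -> [(0, 0), (0, 1), (1, 0), (1, 1), (2, 0), (2, 1), (3, 0), (3, 1)]
Unfold 4 (reflect across v@2): 16 holes -> [(0, 0), (0, 1), (0, 2), (0, 3), (1, 0), (1, 1), (1, 2), (1, 3), (2, 0), (2, 1), (2, 2), (2, 3), (3, 0), (3, 1), (3, 2), (3, 3)]

Answer: 16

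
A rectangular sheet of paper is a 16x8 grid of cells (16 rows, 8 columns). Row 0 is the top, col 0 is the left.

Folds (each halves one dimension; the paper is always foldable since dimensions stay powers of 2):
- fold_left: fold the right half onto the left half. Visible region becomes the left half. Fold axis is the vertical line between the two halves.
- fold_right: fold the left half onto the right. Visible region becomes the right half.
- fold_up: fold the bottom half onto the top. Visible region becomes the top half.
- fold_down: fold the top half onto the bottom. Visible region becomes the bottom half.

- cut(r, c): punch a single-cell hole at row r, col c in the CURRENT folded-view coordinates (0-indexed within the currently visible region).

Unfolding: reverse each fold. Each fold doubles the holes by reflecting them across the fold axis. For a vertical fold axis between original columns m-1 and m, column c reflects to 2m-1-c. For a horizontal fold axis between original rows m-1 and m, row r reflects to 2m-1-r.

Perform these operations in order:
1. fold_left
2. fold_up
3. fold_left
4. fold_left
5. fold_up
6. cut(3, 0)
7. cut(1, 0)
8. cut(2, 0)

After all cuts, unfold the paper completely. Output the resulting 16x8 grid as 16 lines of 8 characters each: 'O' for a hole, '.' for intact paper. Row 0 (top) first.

Answer: ........
OOOOOOOO
OOOOOOOO
OOOOOOOO
OOOOOOOO
OOOOOOOO
OOOOOOOO
........
........
OOOOOOOO
OOOOOOOO
OOOOOOOO
OOOOOOOO
OOOOOOOO
OOOOOOOO
........

Derivation:
Op 1 fold_left: fold axis v@4; visible region now rows[0,16) x cols[0,4) = 16x4
Op 2 fold_up: fold axis h@8; visible region now rows[0,8) x cols[0,4) = 8x4
Op 3 fold_left: fold axis v@2; visible region now rows[0,8) x cols[0,2) = 8x2
Op 4 fold_left: fold axis v@1; visible region now rows[0,8) x cols[0,1) = 8x1
Op 5 fold_up: fold axis h@4; visible region now rows[0,4) x cols[0,1) = 4x1
Op 6 cut(3, 0): punch at orig (3,0); cuts so far [(3, 0)]; region rows[0,4) x cols[0,1) = 4x1
Op 7 cut(1, 0): punch at orig (1,0); cuts so far [(1, 0), (3, 0)]; region rows[0,4) x cols[0,1) = 4x1
Op 8 cut(2, 0): punch at orig (2,0); cuts so far [(1, 0), (2, 0), (3, 0)]; region rows[0,4) x cols[0,1) = 4x1
Unfold 1 (reflect across h@4): 6 holes -> [(1, 0), (2, 0), (3, 0), (4, 0), (5, 0), (6, 0)]
Unfold 2 (reflect across v@1): 12 holes -> [(1, 0), (1, 1), (2, 0), (2, 1), (3, 0), (3, 1), (4, 0), (4, 1), (5, 0), (5, 1), (6, 0), (6, 1)]
Unfold 3 (reflect across v@2): 24 holes -> [(1, 0), (1, 1), (1, 2), (1, 3), (2, 0), (2, 1), (2, 2), (2, 3), (3, 0), (3, 1), (3, 2), (3, 3), (4, 0), (4, 1), (4, 2), (4, 3), (5, 0), (5, 1), (5, 2), (5, 3), (6, 0), (6, 1), (6, 2), (6, 3)]
Unfold 4 (reflect across h@8): 48 holes -> [(1, 0), (1, 1), (1, 2), (1, 3), (2, 0), (2, 1), (2, 2), (2, 3), (3, 0), (3, 1), (3, 2), (3, 3), (4, 0), (4, 1), (4, 2), (4, 3), (5, 0), (5, 1), (5, 2), (5, 3), (6, 0), (6, 1), (6, 2), (6, 3), (9, 0), (9, 1), (9, 2), (9, 3), (10, 0), (10, 1), (10, 2), (10, 3), (11, 0), (11, 1), (11, 2), (11, 3), (12, 0), (12, 1), (12, 2), (12, 3), (13, 0), (13, 1), (13, 2), (13, 3), (14, 0), (14, 1), (14, 2), (14, 3)]
Unfold 5 (reflect across v@4): 96 holes -> [(1, 0), (1, 1), (1, 2), (1, 3), (1, 4), (1, 5), (1, 6), (1, 7), (2, 0), (2, 1), (2, 2), (2, 3), (2, 4), (2, 5), (2, 6), (2, 7), (3, 0), (3, 1), (3, 2), (3, 3), (3, 4), (3, 5), (3, 6), (3, 7), (4, 0), (4, 1), (4, 2), (4, 3), (4, 4), (4, 5), (4, 6), (4, 7), (5, 0), (5, 1), (5, 2), (5, 3), (5, 4), (5, 5), (5, 6), (5, 7), (6, 0), (6, 1), (6, 2), (6, 3), (6, 4), (6, 5), (6, 6), (6, 7), (9, 0), (9, 1), (9, 2), (9, 3), (9, 4), (9, 5), (9, 6), (9, 7), (10, 0), (10, 1), (10, 2), (10, 3), (10, 4), (10, 5), (10, 6), (10, 7), (11, 0), (11, 1), (11, 2), (11, 3), (11, 4), (11, 5), (11, 6), (11, 7), (12, 0), (12, 1), (12, 2), (12, 3), (12, 4), (12, 5), (12, 6), (12, 7), (13, 0), (13, 1), (13, 2), (13, 3), (13, 4), (13, 5), (13, 6), (13, 7), (14, 0), (14, 1), (14, 2), (14, 3), (14, 4), (14, 5), (14, 6), (14, 7)]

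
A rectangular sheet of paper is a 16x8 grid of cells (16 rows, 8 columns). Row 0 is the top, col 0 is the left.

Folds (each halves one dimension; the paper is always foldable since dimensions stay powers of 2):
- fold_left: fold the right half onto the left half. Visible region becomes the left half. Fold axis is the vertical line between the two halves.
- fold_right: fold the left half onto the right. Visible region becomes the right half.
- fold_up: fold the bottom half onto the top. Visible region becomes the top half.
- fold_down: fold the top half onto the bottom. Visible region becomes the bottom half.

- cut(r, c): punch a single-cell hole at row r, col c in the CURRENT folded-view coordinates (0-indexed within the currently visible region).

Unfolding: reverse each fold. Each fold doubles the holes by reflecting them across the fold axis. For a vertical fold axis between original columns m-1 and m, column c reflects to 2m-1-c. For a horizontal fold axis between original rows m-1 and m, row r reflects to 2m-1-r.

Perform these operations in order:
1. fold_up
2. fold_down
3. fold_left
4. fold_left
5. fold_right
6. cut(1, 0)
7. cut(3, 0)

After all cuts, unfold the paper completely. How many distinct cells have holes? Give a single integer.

Op 1 fold_up: fold axis h@8; visible region now rows[0,8) x cols[0,8) = 8x8
Op 2 fold_down: fold axis h@4; visible region now rows[4,8) x cols[0,8) = 4x8
Op 3 fold_left: fold axis v@4; visible region now rows[4,8) x cols[0,4) = 4x4
Op 4 fold_left: fold axis v@2; visible region now rows[4,8) x cols[0,2) = 4x2
Op 5 fold_right: fold axis v@1; visible region now rows[4,8) x cols[1,2) = 4x1
Op 6 cut(1, 0): punch at orig (5,1); cuts so far [(5, 1)]; region rows[4,8) x cols[1,2) = 4x1
Op 7 cut(3, 0): punch at orig (7,1); cuts so far [(5, 1), (7, 1)]; region rows[4,8) x cols[1,2) = 4x1
Unfold 1 (reflect across v@1): 4 holes -> [(5, 0), (5, 1), (7, 0), (7, 1)]
Unfold 2 (reflect across v@2): 8 holes -> [(5, 0), (5, 1), (5, 2), (5, 3), (7, 0), (7, 1), (7, 2), (7, 3)]
Unfold 3 (reflect across v@4): 16 holes -> [(5, 0), (5, 1), (5, 2), (5, 3), (5, 4), (5, 5), (5, 6), (5, 7), (7, 0), (7, 1), (7, 2), (7, 3), (7, 4), (7, 5), (7, 6), (7, 7)]
Unfold 4 (reflect across h@4): 32 holes -> [(0, 0), (0, 1), (0, 2), (0, 3), (0, 4), (0, 5), (0, 6), (0, 7), (2, 0), (2, 1), (2, 2), (2, 3), (2, 4), (2, 5), (2, 6), (2, 7), (5, 0), (5, 1), (5, 2), (5, 3), (5, 4), (5, 5), (5, 6), (5, 7), (7, 0), (7, 1), (7, 2), (7, 3), (7, 4), (7, 5), (7, 6), (7, 7)]
Unfold 5 (reflect across h@8): 64 holes -> [(0, 0), (0, 1), (0, 2), (0, 3), (0, 4), (0, 5), (0, 6), (0, 7), (2, 0), (2, 1), (2, 2), (2, 3), (2, 4), (2, 5), (2, 6), (2, 7), (5, 0), (5, 1), (5, 2), (5, 3), (5, 4), (5, 5), (5, 6), (5, 7), (7, 0), (7, 1), (7, 2), (7, 3), (7, 4), (7, 5), (7, 6), (7, 7), (8, 0), (8, 1), (8, 2), (8, 3), (8, 4), (8, 5), (8, 6), (8, 7), (10, 0), (10, 1), (10, 2), (10, 3), (10, 4), (10, 5), (10, 6), (10, 7), (13, 0), (13, 1), (13, 2), (13, 3), (13, 4), (13, 5), (13, 6), (13, 7), (15, 0), (15, 1), (15, 2), (15, 3), (15, 4), (15, 5), (15, 6), (15, 7)]

Answer: 64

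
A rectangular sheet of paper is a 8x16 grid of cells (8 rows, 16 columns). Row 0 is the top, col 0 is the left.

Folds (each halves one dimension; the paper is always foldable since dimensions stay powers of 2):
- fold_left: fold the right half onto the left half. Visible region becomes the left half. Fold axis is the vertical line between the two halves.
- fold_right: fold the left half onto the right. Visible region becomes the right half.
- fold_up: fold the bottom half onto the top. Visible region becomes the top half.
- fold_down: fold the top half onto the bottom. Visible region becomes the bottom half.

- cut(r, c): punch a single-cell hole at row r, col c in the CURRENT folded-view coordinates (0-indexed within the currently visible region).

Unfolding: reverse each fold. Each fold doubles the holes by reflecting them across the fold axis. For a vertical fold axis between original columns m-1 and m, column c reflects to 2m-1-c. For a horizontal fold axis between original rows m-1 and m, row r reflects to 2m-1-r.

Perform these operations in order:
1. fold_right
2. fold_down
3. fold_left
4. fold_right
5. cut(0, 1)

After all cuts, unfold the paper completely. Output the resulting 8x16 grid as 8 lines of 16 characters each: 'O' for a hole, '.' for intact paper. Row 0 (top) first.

Op 1 fold_right: fold axis v@8; visible region now rows[0,8) x cols[8,16) = 8x8
Op 2 fold_down: fold axis h@4; visible region now rows[4,8) x cols[8,16) = 4x8
Op 3 fold_left: fold axis v@12; visible region now rows[4,8) x cols[8,12) = 4x4
Op 4 fold_right: fold axis v@10; visible region now rows[4,8) x cols[10,12) = 4x2
Op 5 cut(0, 1): punch at orig (4,11); cuts so far [(4, 11)]; region rows[4,8) x cols[10,12) = 4x2
Unfold 1 (reflect across v@10): 2 holes -> [(4, 8), (4, 11)]
Unfold 2 (reflect across v@12): 4 holes -> [(4, 8), (4, 11), (4, 12), (4, 15)]
Unfold 3 (reflect across h@4): 8 holes -> [(3, 8), (3, 11), (3, 12), (3, 15), (4, 8), (4, 11), (4, 12), (4, 15)]
Unfold 4 (reflect across v@8): 16 holes -> [(3, 0), (3, 3), (3, 4), (3, 7), (3, 8), (3, 11), (3, 12), (3, 15), (4, 0), (4, 3), (4, 4), (4, 7), (4, 8), (4, 11), (4, 12), (4, 15)]

Answer: ................
................
................
O..OO..OO..OO..O
O..OO..OO..OO..O
................
................
................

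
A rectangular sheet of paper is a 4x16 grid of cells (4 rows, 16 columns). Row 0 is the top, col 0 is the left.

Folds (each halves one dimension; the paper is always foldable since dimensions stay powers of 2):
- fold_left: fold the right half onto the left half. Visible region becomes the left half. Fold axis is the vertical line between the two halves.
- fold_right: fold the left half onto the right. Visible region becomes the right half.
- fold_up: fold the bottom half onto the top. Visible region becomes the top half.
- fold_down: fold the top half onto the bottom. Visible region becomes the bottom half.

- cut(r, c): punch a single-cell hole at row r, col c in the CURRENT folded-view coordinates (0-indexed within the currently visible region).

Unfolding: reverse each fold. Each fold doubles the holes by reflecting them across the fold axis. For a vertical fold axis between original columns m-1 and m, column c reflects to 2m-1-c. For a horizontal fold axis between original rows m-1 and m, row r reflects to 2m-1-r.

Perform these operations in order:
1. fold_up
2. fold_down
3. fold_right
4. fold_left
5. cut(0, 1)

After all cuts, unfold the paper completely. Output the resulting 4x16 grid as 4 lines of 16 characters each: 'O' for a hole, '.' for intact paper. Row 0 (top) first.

Answer: .O....O..O....O.
.O....O..O....O.
.O....O..O....O.
.O....O..O....O.

Derivation:
Op 1 fold_up: fold axis h@2; visible region now rows[0,2) x cols[0,16) = 2x16
Op 2 fold_down: fold axis h@1; visible region now rows[1,2) x cols[0,16) = 1x16
Op 3 fold_right: fold axis v@8; visible region now rows[1,2) x cols[8,16) = 1x8
Op 4 fold_left: fold axis v@12; visible region now rows[1,2) x cols[8,12) = 1x4
Op 5 cut(0, 1): punch at orig (1,9); cuts so far [(1, 9)]; region rows[1,2) x cols[8,12) = 1x4
Unfold 1 (reflect across v@12): 2 holes -> [(1, 9), (1, 14)]
Unfold 2 (reflect across v@8): 4 holes -> [(1, 1), (1, 6), (1, 9), (1, 14)]
Unfold 3 (reflect across h@1): 8 holes -> [(0, 1), (0, 6), (0, 9), (0, 14), (1, 1), (1, 6), (1, 9), (1, 14)]
Unfold 4 (reflect across h@2): 16 holes -> [(0, 1), (0, 6), (0, 9), (0, 14), (1, 1), (1, 6), (1, 9), (1, 14), (2, 1), (2, 6), (2, 9), (2, 14), (3, 1), (3, 6), (3, 9), (3, 14)]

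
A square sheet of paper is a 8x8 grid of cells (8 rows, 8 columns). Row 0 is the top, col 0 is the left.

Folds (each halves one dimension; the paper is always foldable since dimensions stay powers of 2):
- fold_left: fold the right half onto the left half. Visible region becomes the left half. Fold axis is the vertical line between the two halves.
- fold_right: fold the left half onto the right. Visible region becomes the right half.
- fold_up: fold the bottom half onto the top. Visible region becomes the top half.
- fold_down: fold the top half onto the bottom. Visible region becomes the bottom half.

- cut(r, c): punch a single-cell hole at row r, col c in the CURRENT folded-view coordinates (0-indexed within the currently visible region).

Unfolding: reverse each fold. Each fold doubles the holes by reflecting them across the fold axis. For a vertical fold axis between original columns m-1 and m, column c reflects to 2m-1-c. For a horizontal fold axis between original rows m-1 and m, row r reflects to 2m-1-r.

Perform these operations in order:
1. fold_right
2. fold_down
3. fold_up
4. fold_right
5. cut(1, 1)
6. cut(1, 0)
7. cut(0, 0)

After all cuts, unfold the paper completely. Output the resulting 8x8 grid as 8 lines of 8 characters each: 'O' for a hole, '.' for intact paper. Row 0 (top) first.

Answer: .OO..OO.
OOOOOOOO
OOOOOOOO
.OO..OO.
.OO..OO.
OOOOOOOO
OOOOOOOO
.OO..OO.

Derivation:
Op 1 fold_right: fold axis v@4; visible region now rows[0,8) x cols[4,8) = 8x4
Op 2 fold_down: fold axis h@4; visible region now rows[4,8) x cols[4,8) = 4x4
Op 3 fold_up: fold axis h@6; visible region now rows[4,6) x cols[4,8) = 2x4
Op 4 fold_right: fold axis v@6; visible region now rows[4,6) x cols[6,8) = 2x2
Op 5 cut(1, 1): punch at orig (5,7); cuts so far [(5, 7)]; region rows[4,6) x cols[6,8) = 2x2
Op 6 cut(1, 0): punch at orig (5,6); cuts so far [(5, 6), (5, 7)]; region rows[4,6) x cols[6,8) = 2x2
Op 7 cut(0, 0): punch at orig (4,6); cuts so far [(4, 6), (5, 6), (5, 7)]; region rows[4,6) x cols[6,8) = 2x2
Unfold 1 (reflect across v@6): 6 holes -> [(4, 5), (4, 6), (5, 4), (5, 5), (5, 6), (5, 7)]
Unfold 2 (reflect across h@6): 12 holes -> [(4, 5), (4, 6), (5, 4), (5, 5), (5, 6), (5, 7), (6, 4), (6, 5), (6, 6), (6, 7), (7, 5), (7, 6)]
Unfold 3 (reflect across h@4): 24 holes -> [(0, 5), (0, 6), (1, 4), (1, 5), (1, 6), (1, 7), (2, 4), (2, 5), (2, 6), (2, 7), (3, 5), (3, 6), (4, 5), (4, 6), (5, 4), (5, 5), (5, 6), (5, 7), (6, 4), (6, 5), (6, 6), (6, 7), (7, 5), (7, 6)]
Unfold 4 (reflect across v@4): 48 holes -> [(0, 1), (0, 2), (0, 5), (0, 6), (1, 0), (1, 1), (1, 2), (1, 3), (1, 4), (1, 5), (1, 6), (1, 7), (2, 0), (2, 1), (2, 2), (2, 3), (2, 4), (2, 5), (2, 6), (2, 7), (3, 1), (3, 2), (3, 5), (3, 6), (4, 1), (4, 2), (4, 5), (4, 6), (5, 0), (5, 1), (5, 2), (5, 3), (5, 4), (5, 5), (5, 6), (5, 7), (6, 0), (6, 1), (6, 2), (6, 3), (6, 4), (6, 5), (6, 6), (6, 7), (7, 1), (7, 2), (7, 5), (7, 6)]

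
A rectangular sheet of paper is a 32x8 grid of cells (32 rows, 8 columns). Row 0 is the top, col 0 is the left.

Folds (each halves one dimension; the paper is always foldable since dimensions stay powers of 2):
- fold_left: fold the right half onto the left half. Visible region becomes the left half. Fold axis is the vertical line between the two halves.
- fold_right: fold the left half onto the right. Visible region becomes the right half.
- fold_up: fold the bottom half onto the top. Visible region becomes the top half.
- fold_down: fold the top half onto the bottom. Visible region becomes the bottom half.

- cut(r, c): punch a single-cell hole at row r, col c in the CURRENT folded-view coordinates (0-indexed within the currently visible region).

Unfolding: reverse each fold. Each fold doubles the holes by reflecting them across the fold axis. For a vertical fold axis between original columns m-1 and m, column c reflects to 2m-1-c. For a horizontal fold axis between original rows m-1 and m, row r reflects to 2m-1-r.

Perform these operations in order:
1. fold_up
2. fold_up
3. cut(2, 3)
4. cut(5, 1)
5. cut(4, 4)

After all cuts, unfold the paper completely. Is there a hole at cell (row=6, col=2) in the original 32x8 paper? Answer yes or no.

Op 1 fold_up: fold axis h@16; visible region now rows[0,16) x cols[0,8) = 16x8
Op 2 fold_up: fold axis h@8; visible region now rows[0,8) x cols[0,8) = 8x8
Op 3 cut(2, 3): punch at orig (2,3); cuts so far [(2, 3)]; region rows[0,8) x cols[0,8) = 8x8
Op 4 cut(5, 1): punch at orig (5,1); cuts so far [(2, 3), (5, 1)]; region rows[0,8) x cols[0,8) = 8x8
Op 5 cut(4, 4): punch at orig (4,4); cuts so far [(2, 3), (4, 4), (5, 1)]; region rows[0,8) x cols[0,8) = 8x8
Unfold 1 (reflect across h@8): 6 holes -> [(2, 3), (4, 4), (5, 1), (10, 1), (11, 4), (13, 3)]
Unfold 2 (reflect across h@16): 12 holes -> [(2, 3), (4, 4), (5, 1), (10, 1), (11, 4), (13, 3), (18, 3), (20, 4), (21, 1), (26, 1), (27, 4), (29, 3)]
Holes: [(2, 3), (4, 4), (5, 1), (10, 1), (11, 4), (13, 3), (18, 3), (20, 4), (21, 1), (26, 1), (27, 4), (29, 3)]

Answer: no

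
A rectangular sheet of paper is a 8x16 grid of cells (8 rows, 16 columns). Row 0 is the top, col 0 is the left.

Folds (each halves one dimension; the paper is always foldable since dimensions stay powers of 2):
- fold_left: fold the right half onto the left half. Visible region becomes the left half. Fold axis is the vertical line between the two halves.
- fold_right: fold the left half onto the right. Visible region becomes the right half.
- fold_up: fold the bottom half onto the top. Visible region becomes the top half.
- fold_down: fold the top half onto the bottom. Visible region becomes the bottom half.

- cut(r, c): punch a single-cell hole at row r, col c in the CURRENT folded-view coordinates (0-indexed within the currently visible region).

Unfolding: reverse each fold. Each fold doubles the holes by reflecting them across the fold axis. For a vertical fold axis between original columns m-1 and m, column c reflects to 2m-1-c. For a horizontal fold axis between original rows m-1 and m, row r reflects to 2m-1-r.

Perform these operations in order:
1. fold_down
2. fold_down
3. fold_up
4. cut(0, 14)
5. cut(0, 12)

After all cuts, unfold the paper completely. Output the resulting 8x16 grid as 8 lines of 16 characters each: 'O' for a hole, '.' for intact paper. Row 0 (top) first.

Op 1 fold_down: fold axis h@4; visible region now rows[4,8) x cols[0,16) = 4x16
Op 2 fold_down: fold axis h@6; visible region now rows[6,8) x cols[0,16) = 2x16
Op 3 fold_up: fold axis h@7; visible region now rows[6,7) x cols[0,16) = 1x16
Op 4 cut(0, 14): punch at orig (6,14); cuts so far [(6, 14)]; region rows[6,7) x cols[0,16) = 1x16
Op 5 cut(0, 12): punch at orig (6,12); cuts so far [(6, 12), (6, 14)]; region rows[6,7) x cols[0,16) = 1x16
Unfold 1 (reflect across h@7): 4 holes -> [(6, 12), (6, 14), (7, 12), (7, 14)]
Unfold 2 (reflect across h@6): 8 holes -> [(4, 12), (4, 14), (5, 12), (5, 14), (6, 12), (6, 14), (7, 12), (7, 14)]
Unfold 3 (reflect across h@4): 16 holes -> [(0, 12), (0, 14), (1, 12), (1, 14), (2, 12), (2, 14), (3, 12), (3, 14), (4, 12), (4, 14), (5, 12), (5, 14), (6, 12), (6, 14), (7, 12), (7, 14)]

Answer: ............O.O.
............O.O.
............O.O.
............O.O.
............O.O.
............O.O.
............O.O.
............O.O.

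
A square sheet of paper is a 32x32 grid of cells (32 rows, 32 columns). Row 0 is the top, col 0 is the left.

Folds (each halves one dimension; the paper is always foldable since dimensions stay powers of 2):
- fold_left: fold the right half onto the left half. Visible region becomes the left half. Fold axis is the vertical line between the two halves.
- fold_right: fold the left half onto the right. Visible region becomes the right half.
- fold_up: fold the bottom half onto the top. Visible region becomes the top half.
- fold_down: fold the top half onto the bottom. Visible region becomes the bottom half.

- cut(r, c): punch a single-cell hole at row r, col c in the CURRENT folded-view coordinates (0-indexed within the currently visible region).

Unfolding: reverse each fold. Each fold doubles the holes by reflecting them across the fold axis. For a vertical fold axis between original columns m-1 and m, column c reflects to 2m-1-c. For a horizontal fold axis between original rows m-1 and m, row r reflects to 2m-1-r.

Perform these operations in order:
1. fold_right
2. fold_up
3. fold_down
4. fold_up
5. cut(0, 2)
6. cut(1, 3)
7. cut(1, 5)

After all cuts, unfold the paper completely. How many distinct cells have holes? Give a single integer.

Op 1 fold_right: fold axis v@16; visible region now rows[0,32) x cols[16,32) = 32x16
Op 2 fold_up: fold axis h@16; visible region now rows[0,16) x cols[16,32) = 16x16
Op 3 fold_down: fold axis h@8; visible region now rows[8,16) x cols[16,32) = 8x16
Op 4 fold_up: fold axis h@12; visible region now rows[8,12) x cols[16,32) = 4x16
Op 5 cut(0, 2): punch at orig (8,18); cuts so far [(8, 18)]; region rows[8,12) x cols[16,32) = 4x16
Op 6 cut(1, 3): punch at orig (9,19); cuts so far [(8, 18), (9, 19)]; region rows[8,12) x cols[16,32) = 4x16
Op 7 cut(1, 5): punch at orig (9,21); cuts so far [(8, 18), (9, 19), (9, 21)]; region rows[8,12) x cols[16,32) = 4x16
Unfold 1 (reflect across h@12): 6 holes -> [(8, 18), (9, 19), (9, 21), (14, 19), (14, 21), (15, 18)]
Unfold 2 (reflect across h@8): 12 holes -> [(0, 18), (1, 19), (1, 21), (6, 19), (6, 21), (7, 18), (8, 18), (9, 19), (9, 21), (14, 19), (14, 21), (15, 18)]
Unfold 3 (reflect across h@16): 24 holes -> [(0, 18), (1, 19), (1, 21), (6, 19), (6, 21), (7, 18), (8, 18), (9, 19), (9, 21), (14, 19), (14, 21), (15, 18), (16, 18), (17, 19), (17, 21), (22, 19), (22, 21), (23, 18), (24, 18), (25, 19), (25, 21), (30, 19), (30, 21), (31, 18)]
Unfold 4 (reflect across v@16): 48 holes -> [(0, 13), (0, 18), (1, 10), (1, 12), (1, 19), (1, 21), (6, 10), (6, 12), (6, 19), (6, 21), (7, 13), (7, 18), (8, 13), (8, 18), (9, 10), (9, 12), (9, 19), (9, 21), (14, 10), (14, 12), (14, 19), (14, 21), (15, 13), (15, 18), (16, 13), (16, 18), (17, 10), (17, 12), (17, 19), (17, 21), (22, 10), (22, 12), (22, 19), (22, 21), (23, 13), (23, 18), (24, 13), (24, 18), (25, 10), (25, 12), (25, 19), (25, 21), (30, 10), (30, 12), (30, 19), (30, 21), (31, 13), (31, 18)]

Answer: 48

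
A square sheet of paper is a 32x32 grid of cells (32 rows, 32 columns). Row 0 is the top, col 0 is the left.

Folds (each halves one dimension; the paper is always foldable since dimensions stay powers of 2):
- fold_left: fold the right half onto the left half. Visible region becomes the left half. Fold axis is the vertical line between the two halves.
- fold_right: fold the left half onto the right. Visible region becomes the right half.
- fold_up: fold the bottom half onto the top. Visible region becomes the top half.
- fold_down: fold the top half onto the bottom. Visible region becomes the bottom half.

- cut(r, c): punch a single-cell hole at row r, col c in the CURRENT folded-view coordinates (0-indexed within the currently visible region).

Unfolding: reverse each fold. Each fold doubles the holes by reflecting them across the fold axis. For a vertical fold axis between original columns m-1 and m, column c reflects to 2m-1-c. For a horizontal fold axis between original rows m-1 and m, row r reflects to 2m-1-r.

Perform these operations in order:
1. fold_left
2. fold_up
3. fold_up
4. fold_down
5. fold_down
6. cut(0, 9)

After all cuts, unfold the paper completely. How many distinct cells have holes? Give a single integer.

Answer: 32

Derivation:
Op 1 fold_left: fold axis v@16; visible region now rows[0,32) x cols[0,16) = 32x16
Op 2 fold_up: fold axis h@16; visible region now rows[0,16) x cols[0,16) = 16x16
Op 3 fold_up: fold axis h@8; visible region now rows[0,8) x cols[0,16) = 8x16
Op 4 fold_down: fold axis h@4; visible region now rows[4,8) x cols[0,16) = 4x16
Op 5 fold_down: fold axis h@6; visible region now rows[6,8) x cols[0,16) = 2x16
Op 6 cut(0, 9): punch at orig (6,9); cuts so far [(6, 9)]; region rows[6,8) x cols[0,16) = 2x16
Unfold 1 (reflect across h@6): 2 holes -> [(5, 9), (6, 9)]
Unfold 2 (reflect across h@4): 4 holes -> [(1, 9), (2, 9), (5, 9), (6, 9)]
Unfold 3 (reflect across h@8): 8 holes -> [(1, 9), (2, 9), (5, 9), (6, 9), (9, 9), (10, 9), (13, 9), (14, 9)]
Unfold 4 (reflect across h@16): 16 holes -> [(1, 9), (2, 9), (5, 9), (6, 9), (9, 9), (10, 9), (13, 9), (14, 9), (17, 9), (18, 9), (21, 9), (22, 9), (25, 9), (26, 9), (29, 9), (30, 9)]
Unfold 5 (reflect across v@16): 32 holes -> [(1, 9), (1, 22), (2, 9), (2, 22), (5, 9), (5, 22), (6, 9), (6, 22), (9, 9), (9, 22), (10, 9), (10, 22), (13, 9), (13, 22), (14, 9), (14, 22), (17, 9), (17, 22), (18, 9), (18, 22), (21, 9), (21, 22), (22, 9), (22, 22), (25, 9), (25, 22), (26, 9), (26, 22), (29, 9), (29, 22), (30, 9), (30, 22)]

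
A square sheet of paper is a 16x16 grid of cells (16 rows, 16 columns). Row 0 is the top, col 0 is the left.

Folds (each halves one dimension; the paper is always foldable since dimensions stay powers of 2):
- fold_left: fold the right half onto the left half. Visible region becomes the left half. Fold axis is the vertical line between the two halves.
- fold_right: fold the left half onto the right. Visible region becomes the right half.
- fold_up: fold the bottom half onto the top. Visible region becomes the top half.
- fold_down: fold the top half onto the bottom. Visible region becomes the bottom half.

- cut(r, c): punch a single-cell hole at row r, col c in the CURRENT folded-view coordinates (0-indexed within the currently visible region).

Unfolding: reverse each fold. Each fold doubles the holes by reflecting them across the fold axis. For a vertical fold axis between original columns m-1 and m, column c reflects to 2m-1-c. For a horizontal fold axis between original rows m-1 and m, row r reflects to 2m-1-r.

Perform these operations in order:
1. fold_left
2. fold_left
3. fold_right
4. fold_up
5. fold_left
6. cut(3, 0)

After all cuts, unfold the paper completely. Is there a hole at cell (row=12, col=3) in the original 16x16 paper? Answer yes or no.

Answer: yes

Derivation:
Op 1 fold_left: fold axis v@8; visible region now rows[0,16) x cols[0,8) = 16x8
Op 2 fold_left: fold axis v@4; visible region now rows[0,16) x cols[0,4) = 16x4
Op 3 fold_right: fold axis v@2; visible region now rows[0,16) x cols[2,4) = 16x2
Op 4 fold_up: fold axis h@8; visible region now rows[0,8) x cols[2,4) = 8x2
Op 5 fold_left: fold axis v@3; visible region now rows[0,8) x cols[2,3) = 8x1
Op 6 cut(3, 0): punch at orig (3,2); cuts so far [(3, 2)]; region rows[0,8) x cols[2,3) = 8x1
Unfold 1 (reflect across v@3): 2 holes -> [(3, 2), (3, 3)]
Unfold 2 (reflect across h@8): 4 holes -> [(3, 2), (3, 3), (12, 2), (12, 3)]
Unfold 3 (reflect across v@2): 8 holes -> [(3, 0), (3, 1), (3, 2), (3, 3), (12, 0), (12, 1), (12, 2), (12, 3)]
Unfold 4 (reflect across v@4): 16 holes -> [(3, 0), (3, 1), (3, 2), (3, 3), (3, 4), (3, 5), (3, 6), (3, 7), (12, 0), (12, 1), (12, 2), (12, 3), (12, 4), (12, 5), (12, 6), (12, 7)]
Unfold 5 (reflect across v@8): 32 holes -> [(3, 0), (3, 1), (3, 2), (3, 3), (3, 4), (3, 5), (3, 6), (3, 7), (3, 8), (3, 9), (3, 10), (3, 11), (3, 12), (3, 13), (3, 14), (3, 15), (12, 0), (12, 1), (12, 2), (12, 3), (12, 4), (12, 5), (12, 6), (12, 7), (12, 8), (12, 9), (12, 10), (12, 11), (12, 12), (12, 13), (12, 14), (12, 15)]
Holes: [(3, 0), (3, 1), (3, 2), (3, 3), (3, 4), (3, 5), (3, 6), (3, 7), (3, 8), (3, 9), (3, 10), (3, 11), (3, 12), (3, 13), (3, 14), (3, 15), (12, 0), (12, 1), (12, 2), (12, 3), (12, 4), (12, 5), (12, 6), (12, 7), (12, 8), (12, 9), (12, 10), (12, 11), (12, 12), (12, 13), (12, 14), (12, 15)]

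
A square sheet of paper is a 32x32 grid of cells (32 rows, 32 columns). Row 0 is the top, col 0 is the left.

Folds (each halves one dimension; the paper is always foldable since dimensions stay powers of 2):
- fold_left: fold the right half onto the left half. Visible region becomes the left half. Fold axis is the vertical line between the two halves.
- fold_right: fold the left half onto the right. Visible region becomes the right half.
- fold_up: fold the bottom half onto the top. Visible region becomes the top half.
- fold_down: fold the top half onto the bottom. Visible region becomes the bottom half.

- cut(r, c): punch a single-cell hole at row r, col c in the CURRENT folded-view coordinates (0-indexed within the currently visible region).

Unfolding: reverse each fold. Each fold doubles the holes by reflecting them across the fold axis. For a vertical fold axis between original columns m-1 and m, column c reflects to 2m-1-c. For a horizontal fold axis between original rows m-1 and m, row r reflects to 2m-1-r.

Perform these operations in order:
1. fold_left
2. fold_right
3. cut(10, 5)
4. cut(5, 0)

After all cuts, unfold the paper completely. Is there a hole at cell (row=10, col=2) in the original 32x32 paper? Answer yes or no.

Answer: yes

Derivation:
Op 1 fold_left: fold axis v@16; visible region now rows[0,32) x cols[0,16) = 32x16
Op 2 fold_right: fold axis v@8; visible region now rows[0,32) x cols[8,16) = 32x8
Op 3 cut(10, 5): punch at orig (10,13); cuts so far [(10, 13)]; region rows[0,32) x cols[8,16) = 32x8
Op 4 cut(5, 0): punch at orig (5,8); cuts so far [(5, 8), (10, 13)]; region rows[0,32) x cols[8,16) = 32x8
Unfold 1 (reflect across v@8): 4 holes -> [(5, 7), (5, 8), (10, 2), (10, 13)]
Unfold 2 (reflect across v@16): 8 holes -> [(5, 7), (5, 8), (5, 23), (5, 24), (10, 2), (10, 13), (10, 18), (10, 29)]
Holes: [(5, 7), (5, 8), (5, 23), (5, 24), (10, 2), (10, 13), (10, 18), (10, 29)]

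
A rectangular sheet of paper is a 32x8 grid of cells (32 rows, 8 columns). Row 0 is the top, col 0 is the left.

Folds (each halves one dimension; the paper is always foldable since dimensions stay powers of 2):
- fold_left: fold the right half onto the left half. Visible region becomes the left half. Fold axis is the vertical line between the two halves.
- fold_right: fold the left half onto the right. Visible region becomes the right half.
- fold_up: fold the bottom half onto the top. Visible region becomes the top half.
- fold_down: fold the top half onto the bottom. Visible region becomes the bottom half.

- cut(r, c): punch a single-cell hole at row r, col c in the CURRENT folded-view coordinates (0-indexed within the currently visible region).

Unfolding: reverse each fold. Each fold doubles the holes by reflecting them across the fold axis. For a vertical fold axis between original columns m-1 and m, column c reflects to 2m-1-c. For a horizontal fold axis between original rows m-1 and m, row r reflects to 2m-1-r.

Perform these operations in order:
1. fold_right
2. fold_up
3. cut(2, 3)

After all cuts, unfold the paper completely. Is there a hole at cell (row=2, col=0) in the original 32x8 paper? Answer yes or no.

Answer: yes

Derivation:
Op 1 fold_right: fold axis v@4; visible region now rows[0,32) x cols[4,8) = 32x4
Op 2 fold_up: fold axis h@16; visible region now rows[0,16) x cols[4,8) = 16x4
Op 3 cut(2, 3): punch at orig (2,7); cuts so far [(2, 7)]; region rows[0,16) x cols[4,8) = 16x4
Unfold 1 (reflect across h@16): 2 holes -> [(2, 7), (29, 7)]
Unfold 2 (reflect across v@4): 4 holes -> [(2, 0), (2, 7), (29, 0), (29, 7)]
Holes: [(2, 0), (2, 7), (29, 0), (29, 7)]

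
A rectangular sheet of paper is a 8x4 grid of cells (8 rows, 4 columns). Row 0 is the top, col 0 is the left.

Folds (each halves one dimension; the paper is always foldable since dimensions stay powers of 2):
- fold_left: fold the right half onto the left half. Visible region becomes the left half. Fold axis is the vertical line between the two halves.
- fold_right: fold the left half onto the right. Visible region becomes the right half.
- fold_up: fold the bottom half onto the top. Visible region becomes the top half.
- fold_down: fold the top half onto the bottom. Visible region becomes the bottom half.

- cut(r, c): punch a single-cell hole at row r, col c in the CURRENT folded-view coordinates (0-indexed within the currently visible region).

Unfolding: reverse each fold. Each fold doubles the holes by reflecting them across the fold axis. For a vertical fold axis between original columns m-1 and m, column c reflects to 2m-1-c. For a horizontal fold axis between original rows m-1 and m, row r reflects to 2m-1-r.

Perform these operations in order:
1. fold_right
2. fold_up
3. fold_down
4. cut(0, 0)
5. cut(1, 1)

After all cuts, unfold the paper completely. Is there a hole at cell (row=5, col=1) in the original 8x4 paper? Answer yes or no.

Answer: yes

Derivation:
Op 1 fold_right: fold axis v@2; visible region now rows[0,8) x cols[2,4) = 8x2
Op 2 fold_up: fold axis h@4; visible region now rows[0,4) x cols[2,4) = 4x2
Op 3 fold_down: fold axis h@2; visible region now rows[2,4) x cols[2,4) = 2x2
Op 4 cut(0, 0): punch at orig (2,2); cuts so far [(2, 2)]; region rows[2,4) x cols[2,4) = 2x2
Op 5 cut(1, 1): punch at orig (3,3); cuts so far [(2, 2), (3, 3)]; region rows[2,4) x cols[2,4) = 2x2
Unfold 1 (reflect across h@2): 4 holes -> [(0, 3), (1, 2), (2, 2), (3, 3)]
Unfold 2 (reflect across h@4): 8 holes -> [(0, 3), (1, 2), (2, 2), (3, 3), (4, 3), (5, 2), (6, 2), (7, 3)]
Unfold 3 (reflect across v@2): 16 holes -> [(0, 0), (0, 3), (1, 1), (1, 2), (2, 1), (2, 2), (3, 0), (3, 3), (4, 0), (4, 3), (5, 1), (5, 2), (6, 1), (6, 2), (7, 0), (7, 3)]
Holes: [(0, 0), (0, 3), (1, 1), (1, 2), (2, 1), (2, 2), (3, 0), (3, 3), (4, 0), (4, 3), (5, 1), (5, 2), (6, 1), (6, 2), (7, 0), (7, 3)]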